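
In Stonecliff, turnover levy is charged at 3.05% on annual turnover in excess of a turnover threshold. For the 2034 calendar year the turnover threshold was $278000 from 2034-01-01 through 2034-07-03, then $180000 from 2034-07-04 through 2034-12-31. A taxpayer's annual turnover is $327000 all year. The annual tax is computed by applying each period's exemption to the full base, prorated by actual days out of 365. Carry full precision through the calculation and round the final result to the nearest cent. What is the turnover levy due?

$2976.72

2034-01-01 to 2034-07-03: 184 days, exemption $278000 → ($327000 − $278000) × 3.05% × 184/365 = $753.3918
2034-07-04 to 2034-12-31: 181 days, exemption $180000 → ($327000 − $180000) × 3.05% × 181/365 = $2223.3247
Total = $2976.7164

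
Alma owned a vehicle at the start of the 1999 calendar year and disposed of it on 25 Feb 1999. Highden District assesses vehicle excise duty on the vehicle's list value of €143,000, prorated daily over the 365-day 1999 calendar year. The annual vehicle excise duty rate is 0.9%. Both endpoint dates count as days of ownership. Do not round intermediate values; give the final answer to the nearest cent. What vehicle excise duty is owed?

€197.46

Days held (1 Jan – 25 Feb 1999): 56 out of 365
Tax = €143,000 × 0.9% × 56/365 = €197.4575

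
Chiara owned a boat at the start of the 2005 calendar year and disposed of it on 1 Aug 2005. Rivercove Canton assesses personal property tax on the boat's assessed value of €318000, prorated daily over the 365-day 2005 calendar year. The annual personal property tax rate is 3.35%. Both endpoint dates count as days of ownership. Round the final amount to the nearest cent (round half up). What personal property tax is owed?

€6216.68

Days held (1 Jan – 1 Aug 2005): 213 out of 365
Tax = €318000 × 3.35% × 213/365 = €6216.6822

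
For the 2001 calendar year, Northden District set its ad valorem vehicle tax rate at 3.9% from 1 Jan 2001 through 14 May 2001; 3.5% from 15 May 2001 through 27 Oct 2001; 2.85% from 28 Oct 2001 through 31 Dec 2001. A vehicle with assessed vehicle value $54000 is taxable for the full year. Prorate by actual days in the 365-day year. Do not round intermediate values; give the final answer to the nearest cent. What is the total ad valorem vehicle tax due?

$1906.79

1 Jan – 14 May 2001: 134 days at 3.9% → $54000 × 3.9% × 134/365 = $773.1616
15 May – 27 Oct 2001: 166 days at 3.5% → $54000 × 3.5% × 166/365 = $859.5616
28 Oct – 31 Dec 2001: 65 days at 2.85% → $54000 × 2.85% × 65/365 = $274.0685
Total = $1906.7918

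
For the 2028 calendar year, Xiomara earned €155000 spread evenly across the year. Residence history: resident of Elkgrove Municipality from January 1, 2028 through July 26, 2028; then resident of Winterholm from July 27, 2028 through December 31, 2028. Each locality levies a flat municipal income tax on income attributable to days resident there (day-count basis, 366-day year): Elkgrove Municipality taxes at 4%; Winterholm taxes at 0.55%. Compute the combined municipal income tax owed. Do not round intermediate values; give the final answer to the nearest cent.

€3891.52

Elkgrove Municipality, January 1 – July 26, 2028: 208 days → €155000 × 4% × 208/366 = €3523.4973
Winterholm, July 27 – December 31, 2028: 158 days → €155000 × 0.55% × 158/366 = €368.0191
Total = €3891.5164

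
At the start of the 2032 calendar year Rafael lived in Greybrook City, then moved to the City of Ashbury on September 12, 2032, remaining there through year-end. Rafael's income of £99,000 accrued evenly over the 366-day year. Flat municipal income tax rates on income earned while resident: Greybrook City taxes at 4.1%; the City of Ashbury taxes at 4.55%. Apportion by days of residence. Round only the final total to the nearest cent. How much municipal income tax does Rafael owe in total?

£4,194.11

Greybrook City, January 1 – September 11, 2032: 255 days → £99,000 × 4.1% × 255/366 = £2,827.9918
The City of Ashbury, September 12 – December 31, 2032: 111 days → £99,000 × 4.55% × 111/366 = £1,366.1189
Total = £4,194.1107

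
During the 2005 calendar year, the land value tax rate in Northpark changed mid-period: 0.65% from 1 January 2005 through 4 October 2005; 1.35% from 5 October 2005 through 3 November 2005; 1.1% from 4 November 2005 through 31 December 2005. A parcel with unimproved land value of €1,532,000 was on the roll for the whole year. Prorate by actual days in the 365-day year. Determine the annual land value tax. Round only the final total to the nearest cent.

€11,934.91

1 January – 4 October 2005: 277 days at 0.65% → €1,532,000 × 0.65% × 277/365 = €7,557.1671
5 October – 3 November 2005: 30 days at 1.35% → €1,532,000 × 1.35% × 30/365 = €1,699.8904
4 November – 31 December 2005: 58 days at 1.1% → €1,532,000 × 1.1% × 58/365 = €2,677.8521
Total = €11,934.9096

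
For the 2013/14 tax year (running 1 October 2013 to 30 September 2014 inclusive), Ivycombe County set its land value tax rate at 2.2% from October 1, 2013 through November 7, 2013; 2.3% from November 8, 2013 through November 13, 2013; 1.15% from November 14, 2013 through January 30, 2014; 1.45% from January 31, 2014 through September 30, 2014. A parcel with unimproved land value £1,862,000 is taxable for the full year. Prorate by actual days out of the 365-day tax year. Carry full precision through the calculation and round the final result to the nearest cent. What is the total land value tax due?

October 1 – November 7, 2013: 38 days at 2.2% → £1,862,000 × 2.2% × 38/365 = £4,264.7452
November 8 – November 13, 2013: 6 days at 2.3% → £1,862,000 × 2.3% × 6/365 = £703.9890
November 14, 2013 – January 30, 2014: 78 days at 1.15% → £1,862,000 × 1.15% × 78/365 = £4,575.9288
January 31 – September 30, 2014: 243 days at 1.45% → £1,862,000 × 1.45% × 243/365 = £17,974.6767
Total = £27,519.3397

£27,519.34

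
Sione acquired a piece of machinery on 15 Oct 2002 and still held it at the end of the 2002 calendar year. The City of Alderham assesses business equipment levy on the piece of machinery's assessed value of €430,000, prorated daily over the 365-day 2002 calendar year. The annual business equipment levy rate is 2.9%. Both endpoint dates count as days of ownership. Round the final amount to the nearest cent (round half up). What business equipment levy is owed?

Days held (15 Oct – 31 Dec 2002): 78 out of 365
Tax = €430,000 × 2.9% × 78/365 = €2,664.8219

€2,664.82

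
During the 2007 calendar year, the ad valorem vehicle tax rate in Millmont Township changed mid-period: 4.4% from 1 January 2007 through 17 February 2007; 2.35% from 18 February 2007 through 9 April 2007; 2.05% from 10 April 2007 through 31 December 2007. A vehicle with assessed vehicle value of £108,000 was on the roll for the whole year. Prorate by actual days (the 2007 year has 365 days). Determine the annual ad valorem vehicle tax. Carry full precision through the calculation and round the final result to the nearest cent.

£2,593.04

1 January – 17 February 2007: 48 days at 4.4% → £108,000 × 4.4% × 48/365 = £624.9205
18 February – 9 April 2007: 51 days at 2.35% → £108,000 × 2.35% × 51/365 = £354.6247
10 April – 31 December 2007: 266 days at 2.05% → £108,000 × 2.05% × 266/365 = £1,613.4904
Total = £2,593.0356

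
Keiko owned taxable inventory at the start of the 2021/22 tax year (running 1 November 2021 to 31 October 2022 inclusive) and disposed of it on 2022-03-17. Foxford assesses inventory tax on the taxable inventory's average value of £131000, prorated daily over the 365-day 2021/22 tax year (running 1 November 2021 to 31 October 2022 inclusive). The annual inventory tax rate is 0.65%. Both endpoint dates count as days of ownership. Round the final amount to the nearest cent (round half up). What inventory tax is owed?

£319.60

Days held (2021-11-01 to 2022-03-17): 137 out of 365
Tax = £131000 × 0.65% × 137/365 = £319.6041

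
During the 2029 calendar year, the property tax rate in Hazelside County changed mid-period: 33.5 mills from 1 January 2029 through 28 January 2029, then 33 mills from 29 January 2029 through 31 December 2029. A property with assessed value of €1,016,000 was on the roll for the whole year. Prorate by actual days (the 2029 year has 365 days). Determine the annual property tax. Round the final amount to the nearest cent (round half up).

1 January – 28 January 2029: 28 days at 33.5 mills → €1,016,000 × 3.35% × 28/365 = €2,610.9808
29 January – 31 December 2029: 337 days at 33 mills → €1,016,000 × 3.3% × 337/365 = €30,955.9890
Total = €33,566.9699

€33,566.97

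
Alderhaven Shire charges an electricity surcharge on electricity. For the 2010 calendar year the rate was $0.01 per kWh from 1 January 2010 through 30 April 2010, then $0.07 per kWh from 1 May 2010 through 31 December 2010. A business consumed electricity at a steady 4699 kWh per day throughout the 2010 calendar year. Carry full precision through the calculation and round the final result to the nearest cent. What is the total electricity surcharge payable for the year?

1 January – 30 April 2010: 120 days × 4699 kWh/day = 563,880 kWh at $0.01/kWh → $5638.80
1 May – 31 December 2010: 245 days × 4699 kWh/day = 1,151,255 kWh at $0.07/kWh → $80587.85

$86226.65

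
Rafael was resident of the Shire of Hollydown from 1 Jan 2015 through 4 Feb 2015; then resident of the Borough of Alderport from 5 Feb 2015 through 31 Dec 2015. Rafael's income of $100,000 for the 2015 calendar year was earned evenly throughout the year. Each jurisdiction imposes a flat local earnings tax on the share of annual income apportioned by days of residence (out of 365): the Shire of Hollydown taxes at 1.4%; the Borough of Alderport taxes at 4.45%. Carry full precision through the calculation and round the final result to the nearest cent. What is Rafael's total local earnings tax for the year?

The Shire of Hollydown, 1 Jan – 4 Feb 2015: 35 days → $100,000 × 1.4% × 35/365 = $134.2466
The Borough of Alderport, 5 Feb – 31 Dec 2015: 330 days → $100,000 × 4.45% × 330/365 = $4,023.2877
Total = $4,157.5342

$4,157.53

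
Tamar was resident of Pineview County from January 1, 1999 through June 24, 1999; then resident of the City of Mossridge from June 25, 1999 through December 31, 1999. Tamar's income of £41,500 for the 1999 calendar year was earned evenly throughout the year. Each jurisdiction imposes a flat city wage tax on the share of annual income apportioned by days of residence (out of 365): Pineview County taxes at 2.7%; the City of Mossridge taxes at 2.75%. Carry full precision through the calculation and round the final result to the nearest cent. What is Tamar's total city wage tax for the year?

Pineview County, January 1 – June 24, 1999: 175 days → £41,500 × 2.7% × 175/365 = £537.2260
The City of Mossridge, June 25 – December 31, 1999: 190 days → £41,500 × 2.75% × 190/365 = £594.0753
Total = £1,131.3014

£1,131.30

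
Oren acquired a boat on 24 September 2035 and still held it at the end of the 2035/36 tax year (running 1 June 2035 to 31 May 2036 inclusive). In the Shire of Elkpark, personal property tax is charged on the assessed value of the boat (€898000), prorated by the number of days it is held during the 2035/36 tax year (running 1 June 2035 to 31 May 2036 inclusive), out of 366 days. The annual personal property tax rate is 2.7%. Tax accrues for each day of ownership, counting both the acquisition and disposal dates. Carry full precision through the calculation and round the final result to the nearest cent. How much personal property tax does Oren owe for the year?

Days held (24 September 2035 – 31 May 2036): 251 out of 366
Tax = €898000 × 2.7% × 251/366 = €16627.7213

€16627.72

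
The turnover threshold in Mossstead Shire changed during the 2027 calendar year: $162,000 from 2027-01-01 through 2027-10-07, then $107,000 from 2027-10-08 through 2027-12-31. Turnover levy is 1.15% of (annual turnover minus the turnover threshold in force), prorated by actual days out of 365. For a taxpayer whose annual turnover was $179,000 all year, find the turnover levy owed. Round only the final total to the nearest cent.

$342.79

2027-01-01 to 2027-10-07: 280 days, exemption $162,000 → ($179,000 − $162,000) × 1.15% × 280/365 = $149.9726
2027-10-08 to 2027-12-31: 85 days, exemption $107,000 → ($179,000 − $107,000) × 1.15% × 85/365 = $192.8219
Total = $342.7945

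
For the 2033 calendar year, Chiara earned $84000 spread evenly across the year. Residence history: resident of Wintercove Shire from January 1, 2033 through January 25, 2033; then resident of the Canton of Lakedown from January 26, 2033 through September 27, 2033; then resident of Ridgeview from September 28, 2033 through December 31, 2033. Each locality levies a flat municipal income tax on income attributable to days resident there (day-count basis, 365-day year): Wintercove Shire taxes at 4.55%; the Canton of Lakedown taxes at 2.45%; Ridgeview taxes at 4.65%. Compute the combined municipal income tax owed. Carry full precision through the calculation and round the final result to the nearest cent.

$2659.81

Wintercove Shire, January 1 – January 25, 2033: 25 days → $84000 × 4.55% × 25/365 = $261.7808
The Canton of Lakedown, January 26 – September 27, 2033: 245 days → $84000 × 2.45% × 245/365 = $1381.3973
Ridgeview, September 28 – December 31, 2033: 95 days → $84000 × 4.65% × 95/365 = $1016.6301
Total = $2659.8082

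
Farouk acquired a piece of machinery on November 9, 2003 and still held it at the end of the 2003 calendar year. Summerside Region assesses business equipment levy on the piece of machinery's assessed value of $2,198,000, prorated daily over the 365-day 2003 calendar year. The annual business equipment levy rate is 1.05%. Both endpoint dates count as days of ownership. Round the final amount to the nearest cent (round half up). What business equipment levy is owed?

Days held (November 9 – December 31, 2003): 53 out of 365
Tax = $2,198,000 × 1.05% × 53/365 = $3,351.1973

$3,351.20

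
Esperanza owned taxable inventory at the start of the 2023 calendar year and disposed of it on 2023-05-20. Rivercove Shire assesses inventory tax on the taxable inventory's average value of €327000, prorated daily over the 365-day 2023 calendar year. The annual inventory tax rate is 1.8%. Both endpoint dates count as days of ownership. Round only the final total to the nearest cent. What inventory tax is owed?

Days held (2023-01-01 to 2023-05-20): 140 out of 365
Tax = €327000 × 1.8% × 140/365 = €2257.6438

€2257.64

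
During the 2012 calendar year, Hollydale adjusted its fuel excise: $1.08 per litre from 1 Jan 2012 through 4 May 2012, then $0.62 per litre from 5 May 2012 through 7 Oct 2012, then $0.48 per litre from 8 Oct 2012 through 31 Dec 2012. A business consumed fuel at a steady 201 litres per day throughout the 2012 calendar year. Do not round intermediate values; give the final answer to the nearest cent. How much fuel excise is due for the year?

$54776.52

1 Jan – 4 May 2012: 125 days × 201 litres/day = 25,125 litres at $1.08/litre → $27135.00
5 May – 7 Oct 2012: 156 days × 201 litres/day = 31,356 litres at $0.62/litre → $19440.72
8 Oct – 31 Dec 2012: 85 days × 201 litres/day = 17,085 litres at $0.48/litre → $8200.80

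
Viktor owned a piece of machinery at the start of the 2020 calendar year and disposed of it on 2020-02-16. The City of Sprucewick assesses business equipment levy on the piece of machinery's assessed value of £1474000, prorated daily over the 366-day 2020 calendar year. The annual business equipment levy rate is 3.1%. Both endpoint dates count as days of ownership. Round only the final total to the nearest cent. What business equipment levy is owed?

Days held (2020-01-01 to 2020-02-16): 47 out of 366
Tax = £1474000 × 3.1% × 47/366 = £5867.8087

£5867.81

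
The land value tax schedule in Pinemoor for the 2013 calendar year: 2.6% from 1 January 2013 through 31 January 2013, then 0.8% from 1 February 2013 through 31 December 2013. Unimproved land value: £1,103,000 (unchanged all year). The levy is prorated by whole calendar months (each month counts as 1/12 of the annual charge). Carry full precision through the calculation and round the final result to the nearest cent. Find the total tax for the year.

£10,478.50

1 January – 31 January 2013: 1 month at 2.6% → £1,103,000 × 2.6% × 1/12 = £2,389.8333
1 February – 31 December 2013: 11 months at 0.8% → £1,103,000 × 0.8% × 11/12 = £8,088.6667
Total = £10,478.5000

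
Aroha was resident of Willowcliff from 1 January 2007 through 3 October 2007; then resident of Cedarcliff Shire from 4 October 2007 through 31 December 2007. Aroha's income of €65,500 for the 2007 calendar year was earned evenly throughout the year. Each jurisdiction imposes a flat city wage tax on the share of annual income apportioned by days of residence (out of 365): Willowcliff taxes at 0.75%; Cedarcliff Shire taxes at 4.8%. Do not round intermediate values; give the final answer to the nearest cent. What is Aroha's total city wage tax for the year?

Willowcliff, 1 January – 3 October 2007: 276 days → €65,500 × 0.75% × 276/365 = €371.4658
Cedarcliff Shire, 4 October – 31 December 2007: 89 days → €65,500 × 4.8% × 89/365 = €766.6192
Total = €1,138.0849

€1,138.08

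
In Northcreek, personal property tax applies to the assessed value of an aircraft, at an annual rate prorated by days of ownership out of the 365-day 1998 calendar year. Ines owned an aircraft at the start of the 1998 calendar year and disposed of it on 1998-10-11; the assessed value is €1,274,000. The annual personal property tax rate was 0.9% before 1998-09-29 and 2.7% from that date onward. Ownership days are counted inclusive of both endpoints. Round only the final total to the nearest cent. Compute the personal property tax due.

1998-01-01 to 1998-09-28: 271 days at 0.9% → €1,274,000 × 0.9% × 271/365 = €8,513.1123
1998-09-29 to 1998-10-11: 13 days at 2.7% → €1,274,000 × 2.7% × 13/365 = €1,225.1342
Total = €9,738.2466

€9,738.25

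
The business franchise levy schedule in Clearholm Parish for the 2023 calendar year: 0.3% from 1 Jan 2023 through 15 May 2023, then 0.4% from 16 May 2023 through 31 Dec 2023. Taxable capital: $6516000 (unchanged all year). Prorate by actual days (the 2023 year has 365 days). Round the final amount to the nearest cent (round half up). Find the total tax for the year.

$23653.97

1 Jan – 15 May 2023: 135 days at 0.3% → $6516000 × 0.3% × 135/365 = $7230.0822
16 May – 31 Dec 2023: 230 days at 0.4% → $6516000 × 0.4% × 230/365 = $16423.8904
Total = $23653.9726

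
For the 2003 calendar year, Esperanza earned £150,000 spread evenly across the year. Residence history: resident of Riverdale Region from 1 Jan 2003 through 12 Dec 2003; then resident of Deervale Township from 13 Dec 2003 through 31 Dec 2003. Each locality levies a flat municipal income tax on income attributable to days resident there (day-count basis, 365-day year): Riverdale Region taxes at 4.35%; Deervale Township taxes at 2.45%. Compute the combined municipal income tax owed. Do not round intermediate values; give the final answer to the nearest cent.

£6,376.64

Riverdale Region, 1 Jan – 12 Dec 2003: 346 days → £150,000 × 4.35% × 346/365 = £6,185.3425
Deervale Township, 13 Dec – 31 Dec 2003: 19 days → £150,000 × 2.45% × 19/365 = £191.3014
Total = £6,376.6438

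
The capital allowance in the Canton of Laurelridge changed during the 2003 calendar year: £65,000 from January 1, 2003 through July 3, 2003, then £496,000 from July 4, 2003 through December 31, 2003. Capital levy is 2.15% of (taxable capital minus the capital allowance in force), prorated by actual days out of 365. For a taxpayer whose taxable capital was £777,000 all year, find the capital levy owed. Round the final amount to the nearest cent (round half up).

January 1 – July 3, 2003: 184 days, exemption £65,000 → (£777,000 − £65,000) × 2.15% × 184/365 = £7,716.9096
July 4 – December 31, 2003: 181 days, exemption £496,000 → (£777,000 − £496,000) × 2.15% × 181/365 = £2,995.9219
Total = £10,712.8315

£10,712.83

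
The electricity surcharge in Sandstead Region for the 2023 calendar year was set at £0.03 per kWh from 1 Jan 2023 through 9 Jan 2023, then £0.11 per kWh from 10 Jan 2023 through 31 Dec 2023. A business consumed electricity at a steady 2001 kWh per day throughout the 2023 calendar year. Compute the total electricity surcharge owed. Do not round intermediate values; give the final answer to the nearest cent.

£78899.43

1 Jan – 9 Jan 2023: 9 days × 2001 kWh/day = 18,009 kWh at £0.03/kWh → £540.27
10 Jan – 31 Dec 2023: 356 days × 2001 kWh/day = 712,356 kWh at £0.11/kWh → £78359.16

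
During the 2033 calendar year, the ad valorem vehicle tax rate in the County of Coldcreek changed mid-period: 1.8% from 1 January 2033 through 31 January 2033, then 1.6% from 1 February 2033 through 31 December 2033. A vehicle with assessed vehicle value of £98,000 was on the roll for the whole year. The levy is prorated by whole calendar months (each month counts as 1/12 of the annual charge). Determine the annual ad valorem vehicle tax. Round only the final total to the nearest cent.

1 January – 31 January 2033: 1 month at 1.8% → £98,000 × 1.8% × 1/12 = £147.0000
1 February – 31 December 2033: 11 months at 1.6% → £98,000 × 1.6% × 11/12 = £1,437.3333
Total = £1,584.3333

£1,584.33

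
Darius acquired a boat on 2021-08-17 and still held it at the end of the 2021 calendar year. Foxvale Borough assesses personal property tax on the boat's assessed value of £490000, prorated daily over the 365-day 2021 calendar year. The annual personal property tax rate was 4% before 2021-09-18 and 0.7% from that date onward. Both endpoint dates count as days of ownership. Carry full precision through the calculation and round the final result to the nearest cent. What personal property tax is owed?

2021-08-17 to 2021-09-17: 32 days at 4% → £490000 × 4% × 32/365 = £1718.3562
2021-09-18 to 2021-12-31: 105 days at 0.7% → £490000 × 0.7% × 105/365 = £986.7123
Total = £2705.0685

£2705.07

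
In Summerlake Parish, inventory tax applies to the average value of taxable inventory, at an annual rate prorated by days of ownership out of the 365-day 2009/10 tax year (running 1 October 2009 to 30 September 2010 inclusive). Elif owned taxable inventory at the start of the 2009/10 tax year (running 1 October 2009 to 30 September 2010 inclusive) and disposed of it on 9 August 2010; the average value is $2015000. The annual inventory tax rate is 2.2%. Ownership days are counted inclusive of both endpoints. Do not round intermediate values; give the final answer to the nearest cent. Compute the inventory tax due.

Days held (1 October 2009 – 9 August 2010): 313 out of 365
Tax = $2015000 × 2.2% × 313/365 = $38014.4932

$38014.49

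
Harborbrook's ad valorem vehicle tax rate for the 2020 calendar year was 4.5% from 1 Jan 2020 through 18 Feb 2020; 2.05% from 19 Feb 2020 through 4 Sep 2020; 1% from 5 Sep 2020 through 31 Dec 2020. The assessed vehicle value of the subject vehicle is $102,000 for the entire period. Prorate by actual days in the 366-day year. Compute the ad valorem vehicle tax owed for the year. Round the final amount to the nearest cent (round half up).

1 Jan – 18 Feb 2020: 49 days at 4.5% → $102,000 × 4.5% × 49/366 = $614.5082
19 Feb – 4 Sep 2020: 199 days at 2.05% → $102,000 × 2.05% × 199/366 = $1,136.9098
5 Sep – 31 Dec 2020: 118 days at 1% → $102,000 × 1% × 118/366 = $328.8525
Total = $2,080.2705

$2,080.27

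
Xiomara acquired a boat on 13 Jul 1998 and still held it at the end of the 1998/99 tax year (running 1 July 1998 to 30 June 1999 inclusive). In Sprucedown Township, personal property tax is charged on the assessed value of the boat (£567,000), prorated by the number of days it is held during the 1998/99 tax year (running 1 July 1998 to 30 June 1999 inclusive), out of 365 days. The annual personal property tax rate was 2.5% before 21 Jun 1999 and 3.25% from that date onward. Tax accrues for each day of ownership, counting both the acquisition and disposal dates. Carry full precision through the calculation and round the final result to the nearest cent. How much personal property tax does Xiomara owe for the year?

13 Jul 1998 – 20 Jun 1999: 343 days at 2.5% → £567,000 × 2.5% × 343/365 = £13,320.6164
21 Jun – 30 Jun 1999: 10 days at 3.25% → £567,000 × 3.25% × 10/365 = £504.8630
Total = £13,825.4795

£13,825.48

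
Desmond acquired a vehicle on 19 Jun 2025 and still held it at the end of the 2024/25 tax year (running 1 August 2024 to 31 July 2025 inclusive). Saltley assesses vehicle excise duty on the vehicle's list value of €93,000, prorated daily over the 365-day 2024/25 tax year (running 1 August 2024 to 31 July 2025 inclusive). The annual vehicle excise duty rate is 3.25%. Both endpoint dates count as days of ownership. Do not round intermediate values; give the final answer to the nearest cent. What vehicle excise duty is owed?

Days held (19 Jun – 31 Jul 2025): 43 out of 365
Tax = €93,000 × 3.25% × 43/365 = €356.0753

€356.08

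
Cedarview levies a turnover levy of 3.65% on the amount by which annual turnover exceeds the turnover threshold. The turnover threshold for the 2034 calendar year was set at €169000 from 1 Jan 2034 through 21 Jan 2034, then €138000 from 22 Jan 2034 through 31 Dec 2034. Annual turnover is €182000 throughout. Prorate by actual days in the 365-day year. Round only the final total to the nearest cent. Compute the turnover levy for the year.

€1540.90

1 Jan – 21 Jan 2034: 21 days, exemption €169000 → (€182000 − €169000) × 3.65% × 21/365 = €27.3000
22 Jan – 31 Dec 2034: 344 days, exemption €138000 → (€182000 − €138000) × 3.65% × 344/365 = €1513.6000
Total = €1540.9000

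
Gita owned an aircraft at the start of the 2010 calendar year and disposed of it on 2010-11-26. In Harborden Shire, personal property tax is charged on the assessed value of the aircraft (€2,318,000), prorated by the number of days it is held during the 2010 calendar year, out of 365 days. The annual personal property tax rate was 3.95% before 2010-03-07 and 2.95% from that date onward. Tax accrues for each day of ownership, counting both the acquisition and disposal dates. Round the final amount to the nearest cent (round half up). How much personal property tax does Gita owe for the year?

2010-01-01 to 2010-03-06: 65 days at 3.95% → €2,318,000 × 3.95% × 65/365 = €16,305.3836
2010-03-07 to 2010-11-26: 265 days at 2.95% → €2,318,000 × 2.95% × 265/365 = €49,646.4795
Total = €65,951.8630

€65,951.86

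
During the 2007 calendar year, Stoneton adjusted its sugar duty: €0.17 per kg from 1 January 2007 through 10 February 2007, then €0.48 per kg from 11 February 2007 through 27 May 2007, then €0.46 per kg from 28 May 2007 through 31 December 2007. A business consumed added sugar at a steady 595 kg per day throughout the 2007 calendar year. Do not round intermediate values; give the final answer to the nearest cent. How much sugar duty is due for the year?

1 January – 10 February 2007: 41 days × 595 kg/day = 24,395 kg at €0.17/kg → €4147.15
11 February – 27 May 2007: 106 days × 595 kg/day = 63,070 kg at €0.48/kg → €30273.60
28 May – 31 December 2007: 218 days × 595 kg/day = 129,710 kg at €0.46/kg → €59666.60

€94087.35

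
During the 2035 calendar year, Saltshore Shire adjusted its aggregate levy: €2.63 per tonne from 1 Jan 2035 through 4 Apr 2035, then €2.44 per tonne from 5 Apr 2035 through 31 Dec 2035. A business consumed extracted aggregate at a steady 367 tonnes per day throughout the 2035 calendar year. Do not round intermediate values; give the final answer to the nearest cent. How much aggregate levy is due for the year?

€333,404.82

1 Jan – 4 Apr 2035: 94 days × 367 tonnes/day = 34,498 tonnes at €2.63/tonne → €90,729.74
5 Apr – 31 Dec 2035: 271 days × 367 tonnes/day = 99,457 tonnes at €2.44/tonne → €242,675.08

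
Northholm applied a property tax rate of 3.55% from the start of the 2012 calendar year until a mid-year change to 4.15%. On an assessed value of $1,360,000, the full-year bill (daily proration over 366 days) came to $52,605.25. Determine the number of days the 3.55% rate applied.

172 days

Let d = days at the first rate; then 366 − d days at the second rate.
$1,360,000 × [3.55%·d + 4.15%·(366−d)] / 366 = $52,605.25
Solving gives d = 172, so the new rate took effect on June 21, 2012.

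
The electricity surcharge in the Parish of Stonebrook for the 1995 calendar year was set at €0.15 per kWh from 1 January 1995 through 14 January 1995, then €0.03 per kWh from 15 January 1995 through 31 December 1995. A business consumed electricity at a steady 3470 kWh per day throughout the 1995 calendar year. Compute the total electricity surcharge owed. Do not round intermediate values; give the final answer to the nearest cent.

€43,826.10

1 January – 14 January 1995: 14 days × 3470 kWh/day = 48,580 kWh at €0.15/kWh → €7,287.00
15 January – 31 December 1995: 351 days × 3470 kWh/day = 1,217,970 kWh at €0.03/kWh → €36,539.10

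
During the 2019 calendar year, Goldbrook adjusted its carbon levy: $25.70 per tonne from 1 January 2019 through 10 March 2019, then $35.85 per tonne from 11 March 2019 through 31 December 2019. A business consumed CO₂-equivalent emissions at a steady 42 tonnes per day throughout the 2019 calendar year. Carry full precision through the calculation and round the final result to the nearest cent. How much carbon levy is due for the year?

$520,165.80

1 January – 10 March 2019: 69 days × 42 tonnes/day = 2,898 tonnes at $25.70/tonne → $74,478.60
11 March – 31 December 2019: 296 days × 42 tonnes/day = 12,432 tonnes at $35.85/tonne → $445,687.20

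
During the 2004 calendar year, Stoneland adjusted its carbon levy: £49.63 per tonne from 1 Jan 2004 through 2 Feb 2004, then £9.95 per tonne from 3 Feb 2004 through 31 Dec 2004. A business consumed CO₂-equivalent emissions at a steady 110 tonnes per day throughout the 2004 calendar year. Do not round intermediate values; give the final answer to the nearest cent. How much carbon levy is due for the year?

£544625.40

1 Jan – 2 Feb 2004: 33 days × 110 tonnes/day = 3,630 tonnes at £49.63/tonne → £180156.90
3 Feb – 31 Dec 2004: 333 days × 110 tonnes/day = 36,630 tonnes at £9.95/tonne → £364468.50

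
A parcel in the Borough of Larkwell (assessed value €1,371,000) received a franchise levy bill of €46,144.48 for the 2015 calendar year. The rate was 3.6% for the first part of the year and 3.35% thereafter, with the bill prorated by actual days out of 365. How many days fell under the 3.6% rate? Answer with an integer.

23 days

Let d = days at the first rate; then 365 − d days at the second rate.
€1,371,000 × [3.6%·d + 3.35%·(365−d)] / 365 = €46,144.48
Solving gives d = 23, so the new rate took effect on 24 Jan 2015.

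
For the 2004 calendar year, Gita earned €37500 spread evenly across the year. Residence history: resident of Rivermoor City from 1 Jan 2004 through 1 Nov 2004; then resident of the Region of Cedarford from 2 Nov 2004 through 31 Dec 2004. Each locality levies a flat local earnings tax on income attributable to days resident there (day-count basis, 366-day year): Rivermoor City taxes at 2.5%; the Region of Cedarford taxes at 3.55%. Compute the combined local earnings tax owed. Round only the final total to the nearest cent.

Rivermoor City, 1 Jan – 1 Nov 2004: 306 days → €37500 × 2.5% × 306/366 = €783.8115
The Region of Cedarford, 2 Nov – 31 Dec 2004: 60 days → €37500 × 3.55% × 60/366 = €218.2377
Total = €1002.0492

€1002.05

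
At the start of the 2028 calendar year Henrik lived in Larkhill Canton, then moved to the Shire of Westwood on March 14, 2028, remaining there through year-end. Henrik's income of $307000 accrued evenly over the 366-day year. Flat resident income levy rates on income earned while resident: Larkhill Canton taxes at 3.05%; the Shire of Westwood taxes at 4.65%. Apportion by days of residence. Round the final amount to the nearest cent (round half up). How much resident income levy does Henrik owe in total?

Larkhill Canton, January 1 – March 13, 2028: 73 days → $307000 × 3.05% × 73/366 = $1867.5833
The Shire of Westwood, March 14 – December 31, 2028: 293 days → $307000 × 4.65% × 293/366 = $11428.2008
Total = $13295.7842

$13295.78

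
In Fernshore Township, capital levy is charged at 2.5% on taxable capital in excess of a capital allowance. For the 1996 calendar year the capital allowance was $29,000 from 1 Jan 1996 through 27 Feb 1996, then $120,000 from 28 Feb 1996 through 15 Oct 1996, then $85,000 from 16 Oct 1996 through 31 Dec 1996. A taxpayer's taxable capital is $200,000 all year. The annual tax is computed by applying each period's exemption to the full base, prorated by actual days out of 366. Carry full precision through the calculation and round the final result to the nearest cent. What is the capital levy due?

1 Jan – 27 Feb 1996: 58 days, exemption $29,000 → ($200,000 − $29,000) × 2.5% × 58/366 = $677.4590
28 Feb – 15 Oct 1996: 231 days, exemption $120,000 → ($200,000 − $120,000) × 2.5% × 231/366 = $1,262.2951
16 Oct – 31 Dec 1996: 77 days, exemption $85,000 → ($200,000 − $85,000) × 2.5% × 77/366 = $604.8497
Total = $2,544.6038

$2,544.60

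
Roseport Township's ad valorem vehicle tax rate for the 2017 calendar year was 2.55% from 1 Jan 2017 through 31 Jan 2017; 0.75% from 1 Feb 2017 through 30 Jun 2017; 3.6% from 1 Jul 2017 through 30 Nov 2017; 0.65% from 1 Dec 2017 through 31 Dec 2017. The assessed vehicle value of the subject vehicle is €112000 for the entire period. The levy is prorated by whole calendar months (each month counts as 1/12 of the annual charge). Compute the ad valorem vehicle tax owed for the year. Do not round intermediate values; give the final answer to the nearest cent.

€2328.67

1 Jan – 31 Jan 2017: 1 month at 2.55% → €112000 × 2.55% × 1/12 = €238.0000
1 Feb – 30 Jun 2017: 5 months at 0.75% → €112000 × 0.75% × 5/12 = €350.0000
1 Jul – 30 Nov 2017: 5 months at 3.6% → €112000 × 3.6% × 5/12 = €1680.0000
1 Dec – 31 Dec 2017: 1 month at 0.65% → €112000 × 0.65% × 1/12 = €60.6667
Total = €2328.6667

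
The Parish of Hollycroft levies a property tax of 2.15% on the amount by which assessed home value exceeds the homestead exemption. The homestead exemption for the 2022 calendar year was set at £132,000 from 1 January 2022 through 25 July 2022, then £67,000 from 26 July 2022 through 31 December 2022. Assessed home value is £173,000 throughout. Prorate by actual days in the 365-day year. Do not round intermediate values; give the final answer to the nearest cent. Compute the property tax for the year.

1 January – 25 July 2022: 206 days, exemption £132,000 → (£173,000 − £132,000) × 2.15% × 206/365 = £497.5041
26 July – 31 December 2022: 159 days, exemption £67,000 → (£173,000 − £67,000) × 2.15% × 159/365 = £992.7699
Total = £1,490.2740

£1,490.27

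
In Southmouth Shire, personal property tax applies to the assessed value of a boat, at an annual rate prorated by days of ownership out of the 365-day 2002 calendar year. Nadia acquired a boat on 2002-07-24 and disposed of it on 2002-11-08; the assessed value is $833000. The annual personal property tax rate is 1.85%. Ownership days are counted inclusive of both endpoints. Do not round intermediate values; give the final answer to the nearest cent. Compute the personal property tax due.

Days held (2002-07-24 to 2002-11-08): 108 out of 365
Tax = $833000 × 1.85% × 108/365 = $4559.8192

$4559.82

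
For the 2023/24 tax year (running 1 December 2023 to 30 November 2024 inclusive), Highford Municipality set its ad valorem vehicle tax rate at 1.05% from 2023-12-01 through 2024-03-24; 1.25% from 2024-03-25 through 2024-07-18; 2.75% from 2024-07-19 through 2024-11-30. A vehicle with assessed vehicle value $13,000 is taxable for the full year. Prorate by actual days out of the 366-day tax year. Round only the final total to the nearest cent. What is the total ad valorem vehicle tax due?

$226.26

2023-12-01 to 2024-03-24: 115 days at 1.05% → $13,000 × 1.05% × 115/366 = $42.8893
2024-03-25 to 2024-07-18: 116 days at 1.25% → $13,000 × 1.25% × 116/366 = $51.5027
2024-07-19 to 2024-11-30: 135 days at 2.75% → $13,000 × 2.75% × 135/366 = $131.8648
Total = $226.2568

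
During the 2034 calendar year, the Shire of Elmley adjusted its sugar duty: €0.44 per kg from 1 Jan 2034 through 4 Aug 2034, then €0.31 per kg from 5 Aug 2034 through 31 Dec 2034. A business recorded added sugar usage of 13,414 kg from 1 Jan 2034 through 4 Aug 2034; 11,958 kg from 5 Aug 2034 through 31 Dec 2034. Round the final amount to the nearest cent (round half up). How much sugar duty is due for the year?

1 Jan – 4 Aug 2034: 13,414 kg at €0.44/kg → €5902.16
5 Aug – 31 Dec 2034: 11,958 kg at €0.31/kg → €3706.98

€9609.14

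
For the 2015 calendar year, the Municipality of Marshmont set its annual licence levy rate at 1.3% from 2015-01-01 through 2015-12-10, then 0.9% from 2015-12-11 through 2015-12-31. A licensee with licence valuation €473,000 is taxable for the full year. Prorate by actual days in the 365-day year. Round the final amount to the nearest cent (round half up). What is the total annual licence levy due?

2015-01-01 to 2015-12-10: 344 days at 1.3% → €473,000 × 1.3% × 344/365 = €5,795.2219
2015-12-11 to 2015-12-31: 21 days at 0.9% → €473,000 × 0.9% × 21/365 = €244.9233
Total = €6,040.1452

€6,040.15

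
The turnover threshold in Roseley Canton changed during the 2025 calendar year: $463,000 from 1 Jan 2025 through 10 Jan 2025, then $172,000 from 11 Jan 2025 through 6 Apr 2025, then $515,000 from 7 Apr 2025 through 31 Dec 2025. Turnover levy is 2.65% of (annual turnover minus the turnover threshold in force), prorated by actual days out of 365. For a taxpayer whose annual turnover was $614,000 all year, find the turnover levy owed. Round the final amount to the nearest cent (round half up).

1 Jan – 10 Jan 2025: 10 days, exemption $463,000 → ($614,000 − $463,000) × 2.65% × 10/365 = $109.6301
11 Jan – 6 Apr 2025: 86 days, exemption $172,000 → ($614,000 − $172,000) × 2.65% × 86/365 = $2,759.7753
7 Apr – 31 Dec 2025: 269 days, exemption $515,000 → ($614,000 − $515,000) × 2.65% × 269/365 = $1,933.4836
Total = $4,802.8890

$4,802.89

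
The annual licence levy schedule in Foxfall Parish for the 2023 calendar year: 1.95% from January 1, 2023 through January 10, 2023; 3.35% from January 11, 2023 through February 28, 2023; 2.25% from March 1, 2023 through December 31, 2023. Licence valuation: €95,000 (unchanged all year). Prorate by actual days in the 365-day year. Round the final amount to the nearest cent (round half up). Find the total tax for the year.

€2,269.98

January 1 – January 10, 2023: 10 days at 1.95% → €95,000 × 1.95% × 10/365 = €50.7534
January 11 – February 28, 2023: 49 days at 3.35% → €95,000 × 3.35% × 49/365 = €427.2397
March 1 – December 31, 2023: 306 days at 2.25% → €95,000 × 2.25% × 306/365 = €1,791.9863
Total = €2,269.9795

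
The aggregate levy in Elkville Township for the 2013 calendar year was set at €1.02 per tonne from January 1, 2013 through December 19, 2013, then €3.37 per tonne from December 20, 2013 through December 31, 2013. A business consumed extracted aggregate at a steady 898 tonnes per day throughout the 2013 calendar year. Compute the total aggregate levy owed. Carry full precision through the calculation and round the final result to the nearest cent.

€359,649.00

January 1 – December 19, 2013: 353 days × 898 tonnes/day = 316,994 tonnes at €1.02/tonne → €323,333.88
December 20 – December 31, 2013: 12 days × 898 tonnes/day = 10,776 tonnes at €3.37/tonne → €36,315.12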